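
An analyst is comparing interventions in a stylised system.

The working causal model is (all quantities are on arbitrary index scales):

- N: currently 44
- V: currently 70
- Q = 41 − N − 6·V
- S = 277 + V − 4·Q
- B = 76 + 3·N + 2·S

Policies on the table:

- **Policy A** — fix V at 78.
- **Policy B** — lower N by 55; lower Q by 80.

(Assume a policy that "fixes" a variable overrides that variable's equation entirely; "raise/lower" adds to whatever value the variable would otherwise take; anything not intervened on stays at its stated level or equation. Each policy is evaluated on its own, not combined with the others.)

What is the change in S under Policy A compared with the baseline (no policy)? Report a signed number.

Baseline:
  N = 44
  V = 70
  Q = 41 − 44 − 6·70 = -423
  S = 277 + 70 − 4·(-423) = 2039
Policy A (V := 78):
  N = 44
  V = 78
  Q = 41 − 44 − 6·78 = -471
  S = 277 + 78 − 4·(-471) = 2239
Change in S: 2239 − 2039 = 200

200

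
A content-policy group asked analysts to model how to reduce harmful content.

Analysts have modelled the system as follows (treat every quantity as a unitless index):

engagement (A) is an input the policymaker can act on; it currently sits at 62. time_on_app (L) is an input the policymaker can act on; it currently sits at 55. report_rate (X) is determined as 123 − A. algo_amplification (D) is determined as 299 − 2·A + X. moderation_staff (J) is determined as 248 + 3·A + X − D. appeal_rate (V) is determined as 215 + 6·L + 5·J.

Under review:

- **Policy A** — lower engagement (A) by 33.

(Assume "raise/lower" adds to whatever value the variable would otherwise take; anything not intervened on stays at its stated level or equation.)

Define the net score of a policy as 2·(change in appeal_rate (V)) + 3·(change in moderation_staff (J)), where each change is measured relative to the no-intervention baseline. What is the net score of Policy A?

Baseline:
  A = 62
  L = 55
  X = 123 − 62 = 61
  D = 299 − 2·62 + 61 = 236
  J = 248 + 3·62 + 61 − 236 = 259
  V = 215 + 6·55 + 5·259 = 1840
Policy A (A − 33):
  A = 62 − 33 = 29
  L = 55
  X = 123 − 29 = 94
  D = 299 − 2·29 + 94 = 335
  J = 248 + 3·29 + 94 − 335 = 94
  V = 215 + 6·55 + 5·94 = 1015
ΔV = 1015 − 1840 = -825; ΔJ = 94 − 259 = -165
Score = 2·(-825) + 3·(-165) = -2145

-2145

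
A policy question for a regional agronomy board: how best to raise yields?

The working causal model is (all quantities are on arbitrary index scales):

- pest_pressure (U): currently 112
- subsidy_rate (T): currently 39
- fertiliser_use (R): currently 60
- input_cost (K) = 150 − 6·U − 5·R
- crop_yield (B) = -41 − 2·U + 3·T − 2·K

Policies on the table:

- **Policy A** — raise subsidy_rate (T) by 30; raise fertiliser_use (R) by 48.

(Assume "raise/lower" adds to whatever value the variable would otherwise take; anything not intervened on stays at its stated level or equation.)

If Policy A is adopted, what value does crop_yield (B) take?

Policy A (T + 30, R + 48):
  U = 112
  T = 39 + 30 = 69
  R = 60 + 48 = 108
  K = 150 − 6·112 − 5·108 = -1062
  B = -41 − 2·112 + 3·69 − 2·(-1062) = 2066

2066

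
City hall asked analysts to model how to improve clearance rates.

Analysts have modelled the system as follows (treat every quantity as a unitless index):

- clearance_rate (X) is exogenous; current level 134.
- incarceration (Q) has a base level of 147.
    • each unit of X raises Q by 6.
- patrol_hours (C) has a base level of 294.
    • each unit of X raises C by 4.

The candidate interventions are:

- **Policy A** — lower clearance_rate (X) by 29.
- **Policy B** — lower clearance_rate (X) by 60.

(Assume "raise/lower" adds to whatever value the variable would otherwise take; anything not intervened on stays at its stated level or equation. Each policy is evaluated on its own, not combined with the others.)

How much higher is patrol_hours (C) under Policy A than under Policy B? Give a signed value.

124

Policy A (X − 29):
  X = 134 − 29 = 105
  C = 294 + 4·105 = 714
Policy B (X − 60):
  X = 134 − 60 = 74
  C = 294 + 4·74 = 590
C: 714 − 590 = 124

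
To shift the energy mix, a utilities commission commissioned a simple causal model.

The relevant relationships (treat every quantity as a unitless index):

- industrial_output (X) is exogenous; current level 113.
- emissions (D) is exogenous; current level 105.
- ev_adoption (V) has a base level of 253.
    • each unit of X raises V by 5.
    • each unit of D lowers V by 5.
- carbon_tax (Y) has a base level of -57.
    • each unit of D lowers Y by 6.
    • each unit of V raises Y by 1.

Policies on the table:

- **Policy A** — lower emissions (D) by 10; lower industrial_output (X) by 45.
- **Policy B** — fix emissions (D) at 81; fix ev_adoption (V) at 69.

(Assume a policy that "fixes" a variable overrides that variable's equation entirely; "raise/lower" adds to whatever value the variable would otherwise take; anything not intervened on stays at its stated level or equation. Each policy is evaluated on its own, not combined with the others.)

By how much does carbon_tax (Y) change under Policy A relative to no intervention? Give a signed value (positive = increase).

Baseline:
  X = 113
  D = 105
  V = 253 + 5·113 − 5·105 = 293
  Y = -57 − 6·105 + 293 = -394
Policy A (D − 10, X − 45):
  X = 113 − 45 = 68
  D = 105 − 10 = 95
  V = 253 + 5·68 − 5·95 = 118
  Y = -57 − 6·95 + 118 = -509
Change in Y: -509 − (-394) = -115

-115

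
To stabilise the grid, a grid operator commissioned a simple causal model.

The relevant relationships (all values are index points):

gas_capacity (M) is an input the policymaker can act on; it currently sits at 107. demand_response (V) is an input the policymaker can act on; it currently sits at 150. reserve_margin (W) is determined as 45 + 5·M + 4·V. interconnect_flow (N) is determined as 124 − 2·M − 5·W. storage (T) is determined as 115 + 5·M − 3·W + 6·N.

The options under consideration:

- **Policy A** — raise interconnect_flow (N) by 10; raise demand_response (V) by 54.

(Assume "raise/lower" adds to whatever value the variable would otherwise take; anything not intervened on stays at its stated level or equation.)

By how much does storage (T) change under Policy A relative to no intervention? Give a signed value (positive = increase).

-7068

Baseline:
  M = 107
  V = 150
  W = 45 + 5·107 + 4·150 = 1180
  N = 124 − 2·107 − 5·1180 = -5990
  T = 115 + 5·107 − 3·1180 + 6·(-5990) = -38830
Policy A (N + 10, V + 54):
  M = 107
  V = 150 + 54 = 204
  W = 45 + 5·107 + 4·204 = 1396
  N = 124 − 2·107 − 5·1396 (+10 from intervention) = -7060
  T = 115 + 5·107 − 3·1396 + 6·(-7060) = -45898
Change in T: -45898 − (-38830) = -7068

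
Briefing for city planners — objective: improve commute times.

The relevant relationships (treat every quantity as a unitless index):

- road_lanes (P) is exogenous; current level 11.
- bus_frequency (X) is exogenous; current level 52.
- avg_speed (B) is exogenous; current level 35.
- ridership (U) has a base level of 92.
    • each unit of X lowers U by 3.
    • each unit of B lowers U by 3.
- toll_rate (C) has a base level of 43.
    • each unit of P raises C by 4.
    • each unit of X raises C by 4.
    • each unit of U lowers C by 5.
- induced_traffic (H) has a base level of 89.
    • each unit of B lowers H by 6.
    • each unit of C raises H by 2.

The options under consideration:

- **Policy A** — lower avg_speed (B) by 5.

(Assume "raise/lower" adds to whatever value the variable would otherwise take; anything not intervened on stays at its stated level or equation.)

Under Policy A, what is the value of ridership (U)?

Policy A (B − 5):
  X = 52
  B = 35 − 5 = 30
  U = 92 − 3·52 − 3·30 = -154

-154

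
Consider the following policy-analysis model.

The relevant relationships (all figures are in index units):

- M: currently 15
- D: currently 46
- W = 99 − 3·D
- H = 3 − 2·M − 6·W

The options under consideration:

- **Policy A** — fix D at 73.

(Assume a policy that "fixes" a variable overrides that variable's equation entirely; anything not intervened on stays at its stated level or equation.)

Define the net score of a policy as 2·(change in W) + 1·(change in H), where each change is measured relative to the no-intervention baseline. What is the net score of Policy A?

324

Baseline:
  M = 15
  D = 46
  W = 99 − 3·46 = -39
  H = 3 − 2·15 − 6·(-39) = 207
Policy A (D := 73):
  M = 15
  D = 73
  W = 99 − 3·73 = -120
  H = 3 − 2·15 − 6·(-120) = 693
ΔW = -120 − (-39) = -81; ΔH = 693 − 207 = 486
Score = 2·(-81) + 1·486 = 324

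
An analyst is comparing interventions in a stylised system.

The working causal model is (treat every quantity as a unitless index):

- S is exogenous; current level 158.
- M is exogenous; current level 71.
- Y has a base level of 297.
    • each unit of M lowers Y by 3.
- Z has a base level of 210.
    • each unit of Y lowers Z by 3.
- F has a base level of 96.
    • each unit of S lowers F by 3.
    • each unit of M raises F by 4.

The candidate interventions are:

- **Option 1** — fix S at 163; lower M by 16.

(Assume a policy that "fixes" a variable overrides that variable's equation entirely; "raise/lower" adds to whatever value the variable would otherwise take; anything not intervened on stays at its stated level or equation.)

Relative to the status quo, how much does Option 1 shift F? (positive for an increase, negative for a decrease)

Baseline:
  S = 158
  M = 71
  F = 96 − 3·158 + 4·71 = -94
Option 1 (S := 163, M − 16):
  S = 163
  M = 71 − 16 = 55
  F = 96 − 3·163 + 4·55 = -173
Change in F: -173 − (-94) = -79

-79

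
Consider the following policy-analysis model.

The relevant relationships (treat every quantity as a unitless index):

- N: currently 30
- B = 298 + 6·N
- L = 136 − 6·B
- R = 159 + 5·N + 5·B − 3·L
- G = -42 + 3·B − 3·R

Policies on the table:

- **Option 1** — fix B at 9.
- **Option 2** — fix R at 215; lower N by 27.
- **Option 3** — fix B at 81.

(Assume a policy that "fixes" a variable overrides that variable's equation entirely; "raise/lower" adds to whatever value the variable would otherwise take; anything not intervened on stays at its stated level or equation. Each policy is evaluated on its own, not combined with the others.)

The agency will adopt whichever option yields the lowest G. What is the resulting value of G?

-5091

Option 1 (B := 9):
  N = 30
  B = 9
  L = 136 − 6·9 = 82
  R = 159 + 5·30 + 5·9 − 3·82 = 108
  G = -42 + 3·9 − 3·108 = -339
Option 2 (R := 215, N − 27):
  N = 30 − 27 = 3
  B = 298 + 6·3 = 316
  L = 136 − 6·316 = -1760
  R = 215
  G = -42 + 3·316 − 3·215 = 261
Option 3 (B := 81):
  N = 30
  B = 81
  L = 136 − 6·81 = -350
  R = 159 + 5·30 + 5·81 − 3·(-350) = 1764
  G = -42 + 3·81 − 3·1764 = -5091
Comparing — Option 1: G=-339, Option 2: G=261, Option 3: G=-5091. Lowest is -5091 (Option 3).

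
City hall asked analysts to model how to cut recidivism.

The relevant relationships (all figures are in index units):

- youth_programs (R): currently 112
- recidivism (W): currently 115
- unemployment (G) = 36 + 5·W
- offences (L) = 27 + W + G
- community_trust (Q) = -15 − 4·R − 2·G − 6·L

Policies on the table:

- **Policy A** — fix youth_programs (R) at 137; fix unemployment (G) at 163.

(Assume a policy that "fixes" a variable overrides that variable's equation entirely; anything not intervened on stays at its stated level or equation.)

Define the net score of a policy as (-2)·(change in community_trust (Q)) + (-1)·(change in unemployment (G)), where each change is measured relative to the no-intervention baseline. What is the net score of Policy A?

Baseline:
  R = 112
  W = 115
  G = 36 + 5·115 = 611
  L = 27 + 115 + 611 = 753
  Q = -15 − 4·112 − 2·611 − 6·753 = -6203
Policy A (R := 137, G := 163):
  R = 137
  W = 115
  G = 163
  L = 27 + 115 + 163 = 305
  Q = -15 − 4·137 − 2·163 − 6·305 = -2719
ΔQ = -2719 − (-6203) = 3484; ΔG = 163 − 611 = -448
Score = (-2)·3484 + (-1)·(-448) = -6520

-6520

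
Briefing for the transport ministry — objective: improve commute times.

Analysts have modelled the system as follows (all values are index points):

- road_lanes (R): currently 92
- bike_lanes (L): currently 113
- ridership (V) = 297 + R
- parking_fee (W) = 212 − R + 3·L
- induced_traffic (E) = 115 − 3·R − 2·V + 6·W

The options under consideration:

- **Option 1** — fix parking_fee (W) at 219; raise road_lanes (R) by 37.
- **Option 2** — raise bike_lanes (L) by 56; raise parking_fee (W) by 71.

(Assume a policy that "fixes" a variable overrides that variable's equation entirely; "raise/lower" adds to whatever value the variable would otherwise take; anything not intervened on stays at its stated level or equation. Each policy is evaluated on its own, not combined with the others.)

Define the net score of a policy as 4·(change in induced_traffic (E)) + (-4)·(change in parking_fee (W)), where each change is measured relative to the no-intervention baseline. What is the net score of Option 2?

Baseline:
  R = 92
  L = 113
  V = 297 + 92 = 389
  W = 212 − 92 + 3·113 = 459
  E = 115 − 3·92 − 2·389 + 6·459 = 1815
Option 2 (L + 56, W + 71):
  R = 92
  L = 113 + 56 = 169
  V = 297 + 92 = 389
  W = 212 − 92 + 3·169 (+71 from intervention) = 698
  E = 115 − 3·92 − 2·389 + 6·698 = 3249
ΔE = 3249 − 1815 = 1434; ΔW = 698 − 459 = 239
Score = 4·1434 + (-4)·239 = 4780

4780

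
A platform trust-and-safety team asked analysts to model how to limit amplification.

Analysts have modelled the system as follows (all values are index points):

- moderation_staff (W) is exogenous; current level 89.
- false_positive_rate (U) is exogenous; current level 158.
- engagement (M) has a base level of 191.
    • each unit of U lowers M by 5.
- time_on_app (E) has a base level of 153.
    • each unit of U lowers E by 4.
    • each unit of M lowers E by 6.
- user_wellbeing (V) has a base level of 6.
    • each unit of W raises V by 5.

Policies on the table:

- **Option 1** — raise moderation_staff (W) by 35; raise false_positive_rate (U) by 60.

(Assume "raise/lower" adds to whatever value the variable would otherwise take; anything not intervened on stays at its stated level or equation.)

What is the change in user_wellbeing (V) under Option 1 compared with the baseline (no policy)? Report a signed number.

Baseline:
  W = 89
  V = 6 + 5·89 = 451
Option 1 (W + 35, U + 60):
  W = 89 + 35 = 124
  V = 6 + 5·124 = 626
Change in V: 626 − 451 = 175

175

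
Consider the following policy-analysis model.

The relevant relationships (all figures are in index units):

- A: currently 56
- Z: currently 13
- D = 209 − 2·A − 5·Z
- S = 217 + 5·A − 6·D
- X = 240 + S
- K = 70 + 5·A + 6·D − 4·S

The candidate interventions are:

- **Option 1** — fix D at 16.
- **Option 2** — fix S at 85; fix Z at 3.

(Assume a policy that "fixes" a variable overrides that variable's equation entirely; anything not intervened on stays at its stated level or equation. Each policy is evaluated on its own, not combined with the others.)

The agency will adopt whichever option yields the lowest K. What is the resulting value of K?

-1158

Option 1 (D := 16):
  A = 56
  Z = 13
  D = 16
  S = 217 + 5·56 − 6·16 = 401
  K = 70 + 5·56 + 6·16 − 4·401 = -1158
Option 2 (S := 85, Z := 3):
  A = 56
  Z = 3
  D = 209 − 2·56 − 5·3 = 82
  S = 85
  K = 70 + 5·56 + 6·82 − 4·85 = 502
Comparing — Option 1: K=-1158, Option 2: K=502. Lowest is -1158 (Option 1).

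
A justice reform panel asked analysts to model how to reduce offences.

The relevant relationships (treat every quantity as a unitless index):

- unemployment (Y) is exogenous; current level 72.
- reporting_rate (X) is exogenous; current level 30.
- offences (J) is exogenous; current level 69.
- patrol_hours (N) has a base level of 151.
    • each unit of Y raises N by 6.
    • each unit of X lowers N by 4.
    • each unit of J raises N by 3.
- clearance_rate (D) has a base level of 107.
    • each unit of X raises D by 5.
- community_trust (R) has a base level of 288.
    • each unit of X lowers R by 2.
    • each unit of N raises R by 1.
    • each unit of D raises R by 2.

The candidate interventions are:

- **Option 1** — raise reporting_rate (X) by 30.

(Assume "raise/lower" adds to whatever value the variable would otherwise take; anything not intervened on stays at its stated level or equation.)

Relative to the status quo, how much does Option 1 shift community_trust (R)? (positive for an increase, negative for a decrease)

Baseline:
  Y = 72
  X = 30
  J = 69
  N = 151 + 6·72 − 4·30 + 3·69 = 670
  D = 107 + 5·30 = 257
  R = 288 − 2·30 + 670 + 2·257 = 1412
Option 1 (X + 30):
  Y = 72
  X = 30 + 30 = 60
  J = 69
  N = 151 + 6·72 − 4·60 + 3·69 = 550
  D = 107 + 5·60 = 407
  R = 288 − 2·60 + 550 + 2·407 = 1532
Change in R: 1532 − 1412 = 120

120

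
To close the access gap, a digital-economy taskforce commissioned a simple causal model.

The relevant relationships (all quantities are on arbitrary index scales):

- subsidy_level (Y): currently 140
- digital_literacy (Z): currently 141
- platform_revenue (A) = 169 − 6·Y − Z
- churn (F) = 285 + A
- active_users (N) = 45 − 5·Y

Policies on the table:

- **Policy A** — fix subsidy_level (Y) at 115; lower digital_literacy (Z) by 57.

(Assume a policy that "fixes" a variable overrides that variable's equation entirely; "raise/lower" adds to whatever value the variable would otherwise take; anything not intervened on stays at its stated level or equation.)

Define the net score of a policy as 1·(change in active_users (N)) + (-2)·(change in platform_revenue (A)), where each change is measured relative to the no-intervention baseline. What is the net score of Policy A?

Baseline:
  Y = 140
  Z = 141
  A = 169 − 6·140 − 141 = -812
  N = 45 − 5·140 = -655
Policy A (Y := 115, Z − 57):
  Y = 115
  Z = 141 − 57 = 84
  A = 169 − 6·115 − 84 = -605
  N = 45 − 5·115 = -530
ΔN = -530 − (-655) = 125; ΔA = -605 − (-812) = 207
Score = 1·125 + (-2)·207 = -289

-289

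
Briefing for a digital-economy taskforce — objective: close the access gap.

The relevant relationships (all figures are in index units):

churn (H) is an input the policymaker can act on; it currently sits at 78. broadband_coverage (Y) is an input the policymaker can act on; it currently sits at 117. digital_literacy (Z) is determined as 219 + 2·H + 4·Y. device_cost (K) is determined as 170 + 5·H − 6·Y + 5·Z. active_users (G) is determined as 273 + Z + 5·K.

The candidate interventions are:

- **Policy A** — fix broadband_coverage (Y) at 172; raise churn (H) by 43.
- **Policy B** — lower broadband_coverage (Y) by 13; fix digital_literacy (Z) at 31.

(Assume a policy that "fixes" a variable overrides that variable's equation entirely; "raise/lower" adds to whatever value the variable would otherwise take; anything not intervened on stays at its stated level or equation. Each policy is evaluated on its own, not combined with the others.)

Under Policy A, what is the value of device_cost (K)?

Policy A (Y := 172, H + 43):
  H = 78 + 43 = 121
  Y = 172
  Z = 219 + 2·121 + 4·172 = 1149
  K = 170 + 5·121 − 6·172 + 5·1149 = 5488

5488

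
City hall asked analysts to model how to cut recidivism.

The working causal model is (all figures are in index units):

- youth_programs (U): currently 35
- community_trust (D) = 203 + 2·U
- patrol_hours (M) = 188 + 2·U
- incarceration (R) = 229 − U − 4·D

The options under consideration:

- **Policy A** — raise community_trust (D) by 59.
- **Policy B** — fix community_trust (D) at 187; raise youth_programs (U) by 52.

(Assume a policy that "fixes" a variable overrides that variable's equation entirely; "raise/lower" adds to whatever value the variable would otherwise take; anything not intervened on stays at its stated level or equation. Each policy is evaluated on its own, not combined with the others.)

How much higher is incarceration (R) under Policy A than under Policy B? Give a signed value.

-528

Policy A (D + 59):
  U = 35
  D = 203 + 2·35 (+59 from intervention) = 332
  R = 229 − 35 − 4·332 = -1134
Policy B (D := 187, U + 52):
  U = 35 + 52 = 87
  D = 187
  R = 229 − 87 − 4·187 = -606
R: -1134 − (-606) = -528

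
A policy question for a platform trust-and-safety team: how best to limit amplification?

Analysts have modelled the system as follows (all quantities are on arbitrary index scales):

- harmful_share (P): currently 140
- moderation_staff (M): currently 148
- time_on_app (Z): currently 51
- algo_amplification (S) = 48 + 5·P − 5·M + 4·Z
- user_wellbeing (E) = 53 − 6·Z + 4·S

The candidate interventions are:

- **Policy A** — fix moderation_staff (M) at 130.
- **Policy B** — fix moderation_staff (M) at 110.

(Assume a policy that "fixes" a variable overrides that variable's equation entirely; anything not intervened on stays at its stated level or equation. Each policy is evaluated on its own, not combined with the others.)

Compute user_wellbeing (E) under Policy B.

Policy B (M := 110):
  P = 140
  M = 110
  Z = 51
  S = 48 + 5·140 − 5·110 + 4·51 = 402
  E = 53 − 6·51 + 4·402 = 1355

1355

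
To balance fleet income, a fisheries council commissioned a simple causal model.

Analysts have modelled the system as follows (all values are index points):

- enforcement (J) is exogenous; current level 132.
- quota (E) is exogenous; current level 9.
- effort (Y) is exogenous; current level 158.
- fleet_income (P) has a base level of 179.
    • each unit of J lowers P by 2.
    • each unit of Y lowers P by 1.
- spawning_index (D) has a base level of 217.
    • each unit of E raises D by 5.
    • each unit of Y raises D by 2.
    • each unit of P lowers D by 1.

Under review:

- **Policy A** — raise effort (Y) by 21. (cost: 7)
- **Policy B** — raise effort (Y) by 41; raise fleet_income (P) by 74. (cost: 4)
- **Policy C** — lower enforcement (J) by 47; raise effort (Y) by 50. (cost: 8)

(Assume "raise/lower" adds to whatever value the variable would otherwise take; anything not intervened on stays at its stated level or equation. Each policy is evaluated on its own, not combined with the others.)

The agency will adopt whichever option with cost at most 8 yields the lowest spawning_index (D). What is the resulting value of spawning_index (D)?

Policy A (Y + 21):
  J = 132
  E = 9
  Y = 158 + 21 = 179
  P = 179 − 2·132 − 179 = -264
  D = 217 + 5·9 + 2·179 − (-264) = 884
Policy B (Y + 41, P + 74):
  J = 132
  E = 9
  Y = 158 + 41 = 199
  P = 179 − 2·132 − 199 (+74 from intervention) = -210
  D = 217 + 5·9 + 2·199 − (-210) = 870
Policy C (J − 47, Y + 50):
  J = 132 − 47 = 85
  E = 9
  Y = 158 + 50 = 208
  P = 179 − 2·85 − 208 = -199
  D = 217 + 5·9 + 2·208 − (-199) = 877
Comparing — Policy A: D=884, Policy B: D=870, Policy C: D=877. Lowest is 870 (Policy B).

870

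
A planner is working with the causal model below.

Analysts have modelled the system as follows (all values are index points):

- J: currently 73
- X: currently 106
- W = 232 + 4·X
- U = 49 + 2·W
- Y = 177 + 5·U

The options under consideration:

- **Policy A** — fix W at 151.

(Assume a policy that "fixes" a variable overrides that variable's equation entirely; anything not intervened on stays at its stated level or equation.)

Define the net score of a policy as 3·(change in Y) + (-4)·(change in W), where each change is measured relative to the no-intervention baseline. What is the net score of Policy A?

Baseline:
  X = 106
  W = 232 + 4·106 = 656
  U = 49 + 2·656 = 1361
  Y = 177 + 5·1361 = 6982
Policy A (W := 151):
  X = 106
  W = 151
  U = 49 + 2·151 = 351
  Y = 177 + 5·351 = 1932
ΔY = 1932 − 6982 = -5050; ΔW = 151 − 656 = -505
Score = 3·(-5050) + (-4)·(-505) = -13130

-13130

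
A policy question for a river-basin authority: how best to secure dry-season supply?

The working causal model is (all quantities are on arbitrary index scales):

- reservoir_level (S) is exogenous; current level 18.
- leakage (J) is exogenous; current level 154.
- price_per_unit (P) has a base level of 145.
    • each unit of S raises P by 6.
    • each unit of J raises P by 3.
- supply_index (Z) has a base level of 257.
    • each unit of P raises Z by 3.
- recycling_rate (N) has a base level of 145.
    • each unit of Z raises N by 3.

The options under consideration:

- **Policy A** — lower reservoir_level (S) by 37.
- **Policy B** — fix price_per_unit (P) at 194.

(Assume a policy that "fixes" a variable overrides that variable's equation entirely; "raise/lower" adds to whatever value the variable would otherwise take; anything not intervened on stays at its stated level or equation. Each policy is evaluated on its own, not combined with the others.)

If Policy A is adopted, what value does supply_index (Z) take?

1736

Policy A (S − 37):
  S = 18 − 37 = -19
  J = 154
  P = 145 + 6·(-19) + 3·154 = 493
  Z = 257 + 3·493 = 1736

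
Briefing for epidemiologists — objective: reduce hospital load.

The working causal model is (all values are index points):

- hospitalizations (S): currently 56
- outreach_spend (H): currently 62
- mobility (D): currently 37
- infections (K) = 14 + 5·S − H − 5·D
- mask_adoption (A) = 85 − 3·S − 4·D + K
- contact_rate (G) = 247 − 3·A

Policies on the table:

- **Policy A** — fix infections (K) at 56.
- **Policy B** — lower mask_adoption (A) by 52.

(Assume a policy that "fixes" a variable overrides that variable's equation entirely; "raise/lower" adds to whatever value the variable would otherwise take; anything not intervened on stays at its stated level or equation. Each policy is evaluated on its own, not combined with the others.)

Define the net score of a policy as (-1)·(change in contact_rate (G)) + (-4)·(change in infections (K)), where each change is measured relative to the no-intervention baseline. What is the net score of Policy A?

Baseline:
  S = 56
  H = 62
  D = 37
  K = 14 + 5·56 − 62 − 5·37 = 47
  A = 85 − 3·56 − 4·37 + 47 = -184
  G = 247 − 3·(-184) = 799
Policy A (K := 56):
  S = 56
  H = 62
  D = 37
  K = 56
  A = 85 − 3·56 − 4·37 + 56 = -175
  G = 247 − 3·(-175) = 772
ΔG = 772 − 799 = -27; ΔK = 56 − 47 = 9
Score = (-1)·(-27) + (-4)·9 = -9

-9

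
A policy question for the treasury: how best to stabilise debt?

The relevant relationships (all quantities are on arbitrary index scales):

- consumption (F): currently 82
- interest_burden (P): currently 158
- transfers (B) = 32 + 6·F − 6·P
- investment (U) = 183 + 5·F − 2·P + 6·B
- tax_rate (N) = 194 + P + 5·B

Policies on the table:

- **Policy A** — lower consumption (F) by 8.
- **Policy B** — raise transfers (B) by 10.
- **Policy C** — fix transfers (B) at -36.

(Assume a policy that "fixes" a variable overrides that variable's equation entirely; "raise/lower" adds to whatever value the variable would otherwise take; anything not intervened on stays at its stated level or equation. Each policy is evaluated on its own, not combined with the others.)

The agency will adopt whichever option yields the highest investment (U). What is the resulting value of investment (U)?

61

Policy A (F − 8):
  F = 82 − 8 = 74
  P = 158
  B = 32 + 6·74 − 6·158 = -472
  U = 183 + 5·74 − 2·158 + 6·(-472) = -2595
Policy B (B + 10):
  F = 82
  P = 158
  B = 32 + 6·82 − 6·158 (+10 from intervention) = -414
  U = 183 + 5·82 − 2·158 + 6·(-414) = -2207
Policy C (B := -36):
  F = 82
  P = 158
  B = -36
  U = 183 + 5·82 − 2·158 + 6·(-36) = 61
Comparing — Policy A: U=-2595, Policy B: U=-2207, Policy C: U=61. Highest is 61 (Policy C).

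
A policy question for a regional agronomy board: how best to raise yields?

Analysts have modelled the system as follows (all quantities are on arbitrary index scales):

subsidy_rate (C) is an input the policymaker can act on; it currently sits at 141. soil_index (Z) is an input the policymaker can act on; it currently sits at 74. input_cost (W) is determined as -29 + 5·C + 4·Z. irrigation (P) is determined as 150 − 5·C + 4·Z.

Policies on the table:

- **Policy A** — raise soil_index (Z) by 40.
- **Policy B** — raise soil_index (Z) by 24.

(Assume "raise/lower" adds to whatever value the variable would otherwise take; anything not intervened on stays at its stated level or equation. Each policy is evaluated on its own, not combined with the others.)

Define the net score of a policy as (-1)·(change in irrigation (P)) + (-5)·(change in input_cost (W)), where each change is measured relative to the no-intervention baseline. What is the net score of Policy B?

Baseline:
  C = 141
  Z = 74
  W = -29 + 5·141 + 4·74 = 972
  P = 150 − 5·141 + 4·74 = -259
Policy B (Z + 24):
  C = 141
  Z = 74 + 24 = 98
  W = -29 + 5·141 + 4·98 = 1068
  P = 150 − 5·141 + 4·98 = -163
ΔP = -163 − (-259) = 96; ΔW = 1068 − 972 = 96
Score = (-1)·96 + (-5)·96 = -576

-576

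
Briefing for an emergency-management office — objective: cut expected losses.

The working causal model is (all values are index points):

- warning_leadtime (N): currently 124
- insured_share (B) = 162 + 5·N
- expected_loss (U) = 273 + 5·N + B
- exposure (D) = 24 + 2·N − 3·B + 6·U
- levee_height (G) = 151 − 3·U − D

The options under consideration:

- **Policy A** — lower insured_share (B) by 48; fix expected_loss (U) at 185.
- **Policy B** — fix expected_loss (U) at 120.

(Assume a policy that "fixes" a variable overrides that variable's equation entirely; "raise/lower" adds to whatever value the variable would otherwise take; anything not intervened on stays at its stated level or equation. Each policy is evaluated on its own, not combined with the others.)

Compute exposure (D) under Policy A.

-820

Policy A (B − 48, U := 185):
  N = 124
  B = 162 + 5·124 (−48 from intervention) = 734
  U = 185
  D = 24 + 2·124 − 3·734 + 6·185 = -820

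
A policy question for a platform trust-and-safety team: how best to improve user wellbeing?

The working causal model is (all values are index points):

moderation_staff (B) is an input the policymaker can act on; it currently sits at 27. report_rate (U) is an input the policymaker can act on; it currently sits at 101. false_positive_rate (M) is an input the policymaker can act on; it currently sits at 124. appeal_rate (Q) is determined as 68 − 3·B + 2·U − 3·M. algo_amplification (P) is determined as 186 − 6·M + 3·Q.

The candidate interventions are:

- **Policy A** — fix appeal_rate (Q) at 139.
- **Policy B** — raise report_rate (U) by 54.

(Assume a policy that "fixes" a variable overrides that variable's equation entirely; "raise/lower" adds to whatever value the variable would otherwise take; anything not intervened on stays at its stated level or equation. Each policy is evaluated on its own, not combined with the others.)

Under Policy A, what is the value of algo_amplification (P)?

-141

Policy A (Q := 139):
  B = 27
  U = 101
  M = 124
  Q = 139
  P = 186 − 6·124 + 3·139 = -141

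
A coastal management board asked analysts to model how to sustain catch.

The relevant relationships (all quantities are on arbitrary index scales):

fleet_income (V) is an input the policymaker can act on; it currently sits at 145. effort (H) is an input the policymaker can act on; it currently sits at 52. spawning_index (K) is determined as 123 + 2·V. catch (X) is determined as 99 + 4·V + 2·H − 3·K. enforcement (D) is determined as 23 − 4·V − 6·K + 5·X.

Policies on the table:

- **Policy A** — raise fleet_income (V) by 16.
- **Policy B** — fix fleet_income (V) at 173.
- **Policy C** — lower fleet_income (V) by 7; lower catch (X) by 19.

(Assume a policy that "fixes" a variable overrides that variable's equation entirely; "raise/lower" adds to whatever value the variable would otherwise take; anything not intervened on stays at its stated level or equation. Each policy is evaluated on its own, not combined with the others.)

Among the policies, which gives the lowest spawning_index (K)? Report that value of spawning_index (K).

399

Policy A (V + 16):
  V = 145 + 16 = 161
  K = 123 + 2·161 = 445
Policy B (V := 173):
  V = 173
  K = 123 + 2·173 = 469
Policy C (V − 7, X − 19):
  V = 145 − 7 = 138
  K = 123 + 2·138 = 399
Comparing — Policy A: K=445, Policy B: K=469, Policy C: K=399. Lowest is 399 (Policy C).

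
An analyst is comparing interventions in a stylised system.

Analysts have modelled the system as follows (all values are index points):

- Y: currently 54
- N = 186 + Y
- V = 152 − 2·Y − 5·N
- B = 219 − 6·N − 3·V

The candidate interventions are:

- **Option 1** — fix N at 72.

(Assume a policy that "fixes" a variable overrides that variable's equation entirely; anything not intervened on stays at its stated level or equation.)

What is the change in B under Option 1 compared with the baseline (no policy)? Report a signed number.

Baseline:
  Y = 54
  N = 186 + 54 = 240
  V = 152 − 2·54 − 5·240 = -1156
  B = 219 − 6·240 − 3·(-1156) = 2247
Option 1 (N := 72):
  Y = 54
  N = 72
  V = 152 − 2·54 − 5·72 = -316
  B = 219 − 6·72 − 3·(-316) = 735
Change in B: 735 − 2247 = -1512

-1512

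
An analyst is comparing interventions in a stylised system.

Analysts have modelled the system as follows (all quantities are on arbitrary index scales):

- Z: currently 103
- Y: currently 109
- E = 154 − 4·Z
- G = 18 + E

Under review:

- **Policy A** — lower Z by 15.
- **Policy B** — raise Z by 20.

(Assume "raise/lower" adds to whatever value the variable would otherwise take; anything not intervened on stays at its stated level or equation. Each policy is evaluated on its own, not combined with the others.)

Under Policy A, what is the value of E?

Policy A (Z − 15):
  Z = 103 − 15 = 88
  E = 154 − 4·88 = -198

-198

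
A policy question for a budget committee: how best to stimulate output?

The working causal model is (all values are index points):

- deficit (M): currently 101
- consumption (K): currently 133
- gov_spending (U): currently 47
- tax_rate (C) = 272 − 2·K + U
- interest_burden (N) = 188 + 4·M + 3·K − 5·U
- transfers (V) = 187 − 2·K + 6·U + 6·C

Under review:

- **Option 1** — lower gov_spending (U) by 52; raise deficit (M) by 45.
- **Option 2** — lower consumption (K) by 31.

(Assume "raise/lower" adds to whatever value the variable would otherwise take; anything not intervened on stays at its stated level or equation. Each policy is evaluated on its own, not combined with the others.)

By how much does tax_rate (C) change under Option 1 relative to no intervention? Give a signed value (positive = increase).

Baseline:
  K = 133
  U = 47
  C = 272 − 2·133 + 47 = 53
Option 1 (U − 52, M + 45):
  K = 133
  U = 47 − 52 = -5
  C = 272 − 2·133 + (-5) = 1
Change in C: 1 − 53 = -52

-52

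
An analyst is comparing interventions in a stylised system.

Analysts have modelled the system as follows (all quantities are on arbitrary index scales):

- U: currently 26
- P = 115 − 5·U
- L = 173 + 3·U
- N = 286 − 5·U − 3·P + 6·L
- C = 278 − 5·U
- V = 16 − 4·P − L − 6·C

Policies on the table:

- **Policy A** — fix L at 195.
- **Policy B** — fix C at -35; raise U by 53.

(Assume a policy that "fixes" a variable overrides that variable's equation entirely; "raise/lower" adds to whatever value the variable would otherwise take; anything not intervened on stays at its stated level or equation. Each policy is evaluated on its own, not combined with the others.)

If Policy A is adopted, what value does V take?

Policy A (L := 195):
  U = 26
  P = 115 − 5·26 = -15
  L = 195
  C = 278 − 5·26 = 148
  V = 16 − 4·(-15) − 195 − 6·148 = -1007

-1007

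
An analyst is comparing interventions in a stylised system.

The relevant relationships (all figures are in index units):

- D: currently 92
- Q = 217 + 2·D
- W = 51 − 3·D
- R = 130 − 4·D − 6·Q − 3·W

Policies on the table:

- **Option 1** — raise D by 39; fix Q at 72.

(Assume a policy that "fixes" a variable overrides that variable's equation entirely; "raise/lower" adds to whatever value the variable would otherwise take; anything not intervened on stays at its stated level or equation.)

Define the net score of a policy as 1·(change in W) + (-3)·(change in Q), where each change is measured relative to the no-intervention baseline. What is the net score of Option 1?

Baseline:
  D = 92
  Q = 217 + 2·92 = 401
  W = 51 − 3·92 = -225
Option 1 (D + 39, Q := 72):
  D = 92 + 39 = 131
  Q = 72
  W = 51 − 3·131 = -342
ΔW = -342 − (-225) = -117; ΔQ = 72 − 401 = -329
Score = 1·(-117) + (-3)·(-329) = 870

870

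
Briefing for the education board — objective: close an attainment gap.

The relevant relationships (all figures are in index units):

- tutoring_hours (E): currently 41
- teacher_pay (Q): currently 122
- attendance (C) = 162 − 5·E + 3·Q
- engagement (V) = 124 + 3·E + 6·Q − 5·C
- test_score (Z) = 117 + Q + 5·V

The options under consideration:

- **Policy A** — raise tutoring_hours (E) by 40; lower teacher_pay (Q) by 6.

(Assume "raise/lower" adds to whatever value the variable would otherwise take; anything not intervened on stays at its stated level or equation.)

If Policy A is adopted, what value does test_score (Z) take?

Policy A (E + 40, Q − 6):
  E = 41 + 40 = 81
  Q = 122 − 6 = 116
  C = 162 − 5·81 + 3·116 = 105
  V = 124 + 3·81 + 6·116 − 5·105 = 538
  Z = 117 + 116 + 5·538 = 2923

2923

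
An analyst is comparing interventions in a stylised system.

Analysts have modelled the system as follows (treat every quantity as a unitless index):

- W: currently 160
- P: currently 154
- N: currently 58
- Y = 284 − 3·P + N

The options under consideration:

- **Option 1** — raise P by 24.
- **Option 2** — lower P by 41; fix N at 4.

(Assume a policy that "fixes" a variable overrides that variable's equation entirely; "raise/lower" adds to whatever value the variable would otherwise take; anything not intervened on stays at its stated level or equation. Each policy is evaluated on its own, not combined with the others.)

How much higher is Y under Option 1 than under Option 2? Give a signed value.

-141

Option 1 (P + 24):
  P = 154 + 24 = 178
  N = 58
  Y = 284 − 3·178 + 58 = -192
Option 2 (P − 41, N := 4):
  P = 154 − 41 = 113
  N = 4
  Y = 284 − 3·113 + 4 = -51
Y: -192 − (-51) = -141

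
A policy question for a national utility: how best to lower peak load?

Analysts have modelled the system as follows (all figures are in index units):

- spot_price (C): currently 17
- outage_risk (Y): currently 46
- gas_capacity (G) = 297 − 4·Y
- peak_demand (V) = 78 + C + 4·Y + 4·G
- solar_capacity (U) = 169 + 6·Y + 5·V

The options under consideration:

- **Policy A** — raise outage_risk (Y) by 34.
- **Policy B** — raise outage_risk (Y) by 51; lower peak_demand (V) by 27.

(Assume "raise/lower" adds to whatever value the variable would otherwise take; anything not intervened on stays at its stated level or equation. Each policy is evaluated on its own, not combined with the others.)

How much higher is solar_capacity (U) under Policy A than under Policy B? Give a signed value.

Policy A (Y + 34):
  C = 17
  Y = 46 + 34 = 80
  G = 297 − 4·80 = -23
  V = 78 + 17 + 4·80 + 4·(-23) = 323
  U = 169 + 6·80 + 5·323 = 2264
Policy B (Y + 51, V − 27):
  C = 17
  Y = 46 + 51 = 97
  G = 297 − 4·97 = -91
  V = 78 + 17 + 4·97 + 4·(-91) (−27 from intervention) = 92
  U = 169 + 6·97 + 5·92 = 1211
U: 2264 − 1211 = 1053

1053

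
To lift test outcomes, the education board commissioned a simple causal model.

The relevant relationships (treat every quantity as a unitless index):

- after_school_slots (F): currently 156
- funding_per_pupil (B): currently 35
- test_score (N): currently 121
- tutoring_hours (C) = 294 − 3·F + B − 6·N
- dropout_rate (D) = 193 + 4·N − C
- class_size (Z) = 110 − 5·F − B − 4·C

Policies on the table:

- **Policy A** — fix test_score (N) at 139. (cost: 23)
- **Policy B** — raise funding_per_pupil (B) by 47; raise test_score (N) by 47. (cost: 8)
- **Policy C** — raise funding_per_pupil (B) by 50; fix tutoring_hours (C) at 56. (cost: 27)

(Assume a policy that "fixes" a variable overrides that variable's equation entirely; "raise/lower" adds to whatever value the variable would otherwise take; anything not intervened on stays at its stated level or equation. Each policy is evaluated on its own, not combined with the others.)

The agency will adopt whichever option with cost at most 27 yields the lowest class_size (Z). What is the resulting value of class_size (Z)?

Policy A (N := 139):
  F = 156
  B = 35
  N = 139
  C = 294 − 3·156 + 35 − 6·139 = -973
  Z = 110 − 5·156 − 35 − 4·(-973) = 3187
Policy B (B + 47, N + 47):
  F = 156
  B = 35 + 47 = 82
  N = 121 + 47 = 168
  C = 294 − 3·156 + 82 − 6·168 = -1100
  Z = 110 − 5·156 − 82 − 4·(-1100) = 3648
Policy C (B + 50, C := 56):
  F = 156
  B = 35 + 50 = 85
  N = 121
  C = 56
  Z = 110 − 5·156 − 85 − 4·56 = -979
Comparing — Policy A: Z=3187, Policy B: Z=3648, Policy C: Z=-979. Lowest is -979 (Policy C).

-979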